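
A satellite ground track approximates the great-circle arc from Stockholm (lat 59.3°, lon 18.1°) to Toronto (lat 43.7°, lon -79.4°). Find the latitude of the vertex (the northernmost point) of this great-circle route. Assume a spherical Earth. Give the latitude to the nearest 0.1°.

≈ 64.1°

The great circle lies in the plane with unit normal n̂ = (p₁ × p₂)/|p₁ × p₂|.
Here n̂_z ≈ -0.437; the vertex latitude is φ_max = arccos|n̂_z| ≈ 64.1°.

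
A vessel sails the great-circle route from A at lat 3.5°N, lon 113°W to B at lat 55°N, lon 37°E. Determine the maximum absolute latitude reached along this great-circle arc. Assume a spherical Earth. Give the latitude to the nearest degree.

≈ 71°N

The great circle lies in the plane with unit normal n̂ = (p₁ × p₂)/|p₁ × p₂|.
Here n̂_z ≈ +0.320; the vertex latitude is φ_max = arccos|n̂_z| ≈ 71.3°.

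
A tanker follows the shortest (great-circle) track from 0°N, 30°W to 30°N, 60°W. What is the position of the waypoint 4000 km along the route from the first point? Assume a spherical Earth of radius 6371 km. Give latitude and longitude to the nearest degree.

≈ 26°N, 55°W

Write both endpoints as unit vectors p₁, p₂ with components (cos φ cos λ, cos φ sin λ, sin φ).
The central angle between the endpoints is δ = arccos(p₁·p₂) ≈ 0.723 rad (41.4°). The total great-circle distance is δ·R ≈ 0.723 × 6371 ≈ 4605 km, so the target fraction is f = 4000/4605 ≈ 0.869.
Interpolate at f ≈ 0.869 with slerp weights a = sin((1−f)δ)/sin δ ≈ 0.143, b = sin(fδ)/sin δ ≈ 0.888.
p = a·p₁ + b·p₂ ≈ (0.509, -0.738, 0.444); φ = arcsin(p_z) ≈ 26.36°, λ = atan2(p_y, p_x) ≈ -55.42°.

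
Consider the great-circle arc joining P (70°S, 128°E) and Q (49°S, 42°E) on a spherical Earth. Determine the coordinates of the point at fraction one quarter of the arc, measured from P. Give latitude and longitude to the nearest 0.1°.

≈ (70.6°S, 95.4°E)

From cos δ = sin φ₁ sin φ₂ + cos φ₁ cos φ₂ cos Δλ, the central angle is δ ≈ 0.760 rad (43.5°).
Interpolate at f = 1/4 with slerp weights a = sin((1−f)δ)/sin δ ≈ 0.783, b = sin(fδ)/sin δ ≈ 0.274.
p = a·p₁ + b·p₂ ≈ (-0.031, 0.331, -0.943); φ = arcsin(p_z) ≈ -70.55°, λ = atan2(p_y, p_x) ≈ 95.39°.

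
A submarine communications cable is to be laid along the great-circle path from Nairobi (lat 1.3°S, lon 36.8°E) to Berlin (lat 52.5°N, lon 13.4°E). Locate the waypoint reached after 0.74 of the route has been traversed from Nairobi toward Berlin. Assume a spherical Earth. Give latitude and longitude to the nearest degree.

Convert each endpoint to a unit vector on the sphere (x = cos φ cos λ, y = cos φ sin λ, z = sin φ).
The central angle between the endpoints is δ = arccos(p₁·p₂) ≈ 1.000 rad (57.3°).
Interpolate at f = 0.74 with slerp weights a = sin((1−f)δ)/sin δ ≈ 0.305, b = sin(fδ)/sin δ ≈ 0.801.
p = a·p₁ + b·p₂ ≈ (0.719, 0.296, 0.629); φ = arcsin(p_z) ≈ 38.96°, λ = atan2(p_y, p_x) ≈ 22.37°.

≈ lat 39°N, lon 22°E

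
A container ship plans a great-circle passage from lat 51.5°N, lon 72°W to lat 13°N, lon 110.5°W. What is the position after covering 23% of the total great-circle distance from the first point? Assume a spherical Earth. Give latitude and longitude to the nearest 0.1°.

≈ lat 43.9°N, lon 84.6°W

Convert each endpoint to a unit vector on the sphere (x = cos φ cos λ, y = cos φ sin λ, z = sin φ).
The central angle between the endpoints is δ = arccos(p₁·p₂) ≈ 0.862 rad (49.4°).
Interpolate at f = 0.23 with slerp weights a = sin((1−f)δ)/sin δ ≈ 0.812, b = sin(fδ)/sin δ ≈ 0.259.
p = a·p₁ + b·p₂ ≈ (0.068, -0.717, 0.693); φ = arcsin(p_z) ≈ 43.91°, λ = atan2(p_y, p_x) ≈ -84.62°.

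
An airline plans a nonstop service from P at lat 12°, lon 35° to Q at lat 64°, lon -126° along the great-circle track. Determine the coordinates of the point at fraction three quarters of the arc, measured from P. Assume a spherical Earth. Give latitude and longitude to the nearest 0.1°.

≈ lat 81.7°, lon -46.9°

From cos δ = sin φ₁ sin φ₂ + cos φ₁ cos φ₂ cos Δλ, the central angle is δ ≈ 1.791 rad (102.6°).
Interpolate at f = 3/4 with slerp weights a = sin((1−f)δ)/sin δ ≈ 0.444, b = sin(fδ)/sin δ ≈ 0.998.
p = a·p₁ + b·p₂ ≈ (0.098, -0.105, 0.990); φ = arcsin(p_z) ≈ 81.73°, λ = atan2(p_y, p_x) ≈ -46.94°.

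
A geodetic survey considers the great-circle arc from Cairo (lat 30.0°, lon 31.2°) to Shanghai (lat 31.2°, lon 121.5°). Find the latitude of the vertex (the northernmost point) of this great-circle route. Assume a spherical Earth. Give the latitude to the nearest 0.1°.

≈ 40.0°

The great circle lies in the plane with unit normal n̂ = (p₁ × p₂)/|p₁ × p₂|.
Here n̂_z ≈ +0.766; the vertex latitude is φ_max = arccos|n̂_z| ≈ 40.0°.
Check via Clairaut: cos φ_max = |cos φ₁| · sin C = cos(30.0°)·sin(62.2°) ≈ 0.766, again giving ≈ 40.0°.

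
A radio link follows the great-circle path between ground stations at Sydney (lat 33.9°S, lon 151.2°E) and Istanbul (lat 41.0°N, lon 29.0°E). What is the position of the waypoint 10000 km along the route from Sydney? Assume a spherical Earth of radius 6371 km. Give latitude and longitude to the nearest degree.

≈ lat 22°N, lon 77°E

Convert each endpoint to a unit vector on the sphere (x = cos φ cos λ, y = cos φ sin λ, z = sin φ).
The central angle between the endpoints is δ = arccos(p₁·p₂) ≈ 2.346 rad (134.4°). The total great-circle distance is δ·R ≈ 2.346 × 6371 ≈ 14945 km, so the target fraction is f = 10000/14945 ≈ 0.669.
Interpolate at f ≈ 0.669 with slerp weights a = sin((1−f)δ)/sin δ ≈ 0.981, b = sin(fδ)/sin δ ≈ 1.400.
p = a·p₁ + b·p₂ ≈ (0.211, 0.904, 0.371); φ = arcsin(p_z) ≈ 21.80°, λ = atan2(p_y, p_x) ≈ 76.88°.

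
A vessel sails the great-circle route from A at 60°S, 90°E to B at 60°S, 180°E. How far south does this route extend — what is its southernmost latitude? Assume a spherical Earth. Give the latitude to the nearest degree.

≈ 68°S

The great circle lies in the plane with unit normal n̂ = (p₁ × p₂)/|p₁ × p₂|.
Here n̂_z ≈ +0.378; the vertex latitude is φ_max = arccos|n̂_z| ≈ 67.8°.
Check via Clairaut: cos φ_max = |cos φ₁| · sin C = cos(60.0°)·sin(130.9°) ≈ 0.378, again giving ≈ 67.8°.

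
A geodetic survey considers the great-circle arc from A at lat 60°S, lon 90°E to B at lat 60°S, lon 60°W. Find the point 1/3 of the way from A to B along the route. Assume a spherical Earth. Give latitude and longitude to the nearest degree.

≈ lat 77°S, lon 64°E

Convert each endpoint to a unit vector on the sphere (x = cos φ cos λ, y = cos φ sin λ, z = sin φ).
The central angle between the endpoints is δ = arccos(p₁·p₂) ≈ 1.008 rad (57.8°).
Interpolate at f = 1/3 with slerp weights a = sin((1−f)δ)/sin δ ≈ 0.736, b = sin(fδ)/sin δ ≈ 0.390.
p = a·p₁ + b·p₂ ≈ (0.097, 0.199, -0.975); φ = arcsin(p_z) ≈ -77.19°, λ = atan2(p_y, p_x) ≈ 63.93°.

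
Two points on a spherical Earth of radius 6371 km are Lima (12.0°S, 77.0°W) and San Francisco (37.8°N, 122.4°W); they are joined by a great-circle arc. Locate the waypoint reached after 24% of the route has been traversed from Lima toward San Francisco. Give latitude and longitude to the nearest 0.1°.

Convert each endpoint to a unit vector on the sphere (x = cos φ cos λ, y = cos φ sin λ, z = sin φ).
The central angle between the endpoints is δ = arccos(p₁·p₂) ≈ 1.143 rad (65.5°).
Interpolate at f = 0.24 with slerp weights a = sin((1−f)δ)/sin δ ≈ 0.839, b = sin(fδ)/sin δ ≈ 0.298.
p = a·p₁ + b·p₂ ≈ (0.059, -0.998, 0.008); φ = arcsin(p_z) ≈ 0.46°, λ = atan2(p_y, p_x) ≈ -86.64°.

≈ 0.5°N, 86.6°W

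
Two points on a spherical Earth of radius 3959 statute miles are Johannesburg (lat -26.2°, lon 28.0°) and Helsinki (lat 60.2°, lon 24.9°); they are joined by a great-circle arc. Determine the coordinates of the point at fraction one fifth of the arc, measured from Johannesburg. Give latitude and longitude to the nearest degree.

Write both endpoints as unit vectors p₁, p₂ with components (cos φ cos λ, cos φ sin λ, sin φ).
The central angle between the endpoints is δ = arccos(p₁·p₂) ≈ 1.509 rad (86.4°).
Interpolate at f = 1/5 with slerp weights a = sin((1−f)δ)/sin δ ≈ 0.936, b = sin(fδ)/sin δ ≈ 0.298.
p = a·p₁ + b·p₂ ≈ (0.876, 0.457, -0.155); φ = arcsin(p_z) ≈ -8.92°, λ = atan2(p_y, p_x) ≈ 27.54°.

≈ lat -9°, lon 28°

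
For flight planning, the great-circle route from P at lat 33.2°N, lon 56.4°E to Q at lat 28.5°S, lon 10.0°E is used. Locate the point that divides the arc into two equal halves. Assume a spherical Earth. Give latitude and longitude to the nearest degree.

≈ lat 3°N, lon 33°E

Write both endpoints as unit vectors p₁, p₂ with components (cos φ cos λ, cos φ sin λ, sin φ).
The central angle between the endpoints is δ = arccos(p₁·p₂) ≈ 1.322 rad (75.8°).
Interpolate at f = 1/2 with slerp weights a = sin((1−f)δ)/sin δ ≈ 0.634, b = sin(fδ)/sin δ ≈ 0.634.
p = a·p₁ + b·p₂ ≈ (0.842, 0.538, 0.045); φ = arcsin(p_z) ≈ 2.56°, λ = atan2(p_y, p_x) ≈ 32.60°.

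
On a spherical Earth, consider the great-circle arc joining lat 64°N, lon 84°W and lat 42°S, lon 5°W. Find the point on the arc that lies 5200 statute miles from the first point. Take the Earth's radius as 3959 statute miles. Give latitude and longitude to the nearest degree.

Write both endpoints as unit vectors p₁, p₂ with components (cos φ cos λ, cos φ sin λ, sin φ).
The central angle between the endpoints is δ = arccos(p₁·p₂) ≈ 2.140 rad (122.6°). The total great-circle distance is δ·R ≈ 2.140 × 3959 ≈ 8474 mi, so the target fraction is f = 5200/8474 ≈ 0.614.
Interpolate at f ≈ 0.614 with slerp weights a = sin((1−f)δ)/sin δ ≈ 0.874, b = sin(fδ)/sin δ ≈ 1.148.
p = a·p₁ + b·p₂ ≈ (0.890, -0.455, 0.017); φ = arcsin(p_z) ≈ 0.97°, λ = atan2(p_y, p_x) ≈ -27.09°.

≈ lat 1°N, lon 27°W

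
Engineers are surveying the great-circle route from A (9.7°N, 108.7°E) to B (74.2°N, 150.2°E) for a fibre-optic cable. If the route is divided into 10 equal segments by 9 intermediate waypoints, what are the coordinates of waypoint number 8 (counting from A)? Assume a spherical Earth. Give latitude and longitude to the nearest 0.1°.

≈ (62.7°N, 128.9°E)

Convert each endpoint to a unit vector on the sphere (x = cos φ cos λ, y = cos φ sin λ, z = sin φ).
The central angle between the endpoints is δ = arccos(p₁·p₂) ≈ 1.199 rad (68.7°).
Interpolate at f = 8/10 with slerp weights a = sin((1−f)δ)/sin δ ≈ 0.255, b = sin(fδ)/sin δ ≈ 0.879.
p = a·p₁ + b·p₂ ≈ (-0.288, 0.357, 0.889); φ = arcsin(p_z) ≈ 62.69°, λ = atan2(p_y, p_x) ≈ 128.92°.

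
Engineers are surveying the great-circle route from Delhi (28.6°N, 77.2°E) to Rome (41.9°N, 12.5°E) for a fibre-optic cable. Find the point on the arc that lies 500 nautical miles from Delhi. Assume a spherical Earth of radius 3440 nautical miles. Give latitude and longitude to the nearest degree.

≈ 33°N, 69°E

From cos δ = sin φ₁ sin φ₂ + cos φ₁ cos φ₂ cos Δλ, the central angle is δ ≈ 0.929 rad (53.2°). The total great-circle distance is δ·R ≈ 0.929 × 3440 ≈ 3194 nmi, so the target fraction is f = 500/3194 ≈ 0.157.
Interpolate at f ≈ 0.157 with slerp weights a = sin((1−f)δ)/sin δ ≈ 0.881, b = sin(fδ)/sin δ ≈ 0.181.
p = a·p₁ + b·p₂ ≈ (0.303, 0.784, 0.543); φ = arcsin(p_z) ≈ 32.86°, λ = atan2(p_y, p_x) ≈ 68.87°.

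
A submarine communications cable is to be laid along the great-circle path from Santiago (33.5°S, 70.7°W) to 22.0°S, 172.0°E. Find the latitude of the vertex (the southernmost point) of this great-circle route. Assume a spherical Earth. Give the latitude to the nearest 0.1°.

≈ 46.0°S

The great circle lies in the plane with unit normal n̂ = (p₁ × p₂)/|p₁ × p₂|.
Here n̂_z ≈ -0.695; the vertex latitude is φ_max = arccos|n̂_z| ≈ 46.0°.
Check via Clairaut: cos φ_max = |cos φ₁| · sin C = cos(33.5°)·sin(123.6°) ≈ 0.695, again giving ≈ 46.0°.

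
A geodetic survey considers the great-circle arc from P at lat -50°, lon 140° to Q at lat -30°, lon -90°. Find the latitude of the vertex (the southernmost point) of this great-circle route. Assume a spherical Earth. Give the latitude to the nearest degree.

The great circle lies in the plane with unit normal n̂ = (p₁ × p₂)/|p₁ × p₂|.
Here n̂_z ≈ +0.427; the vertex latitude is φ_max = arccos|n̂_z| ≈ 64.7°.
Check via Clairaut: cos φ_max = |cos φ₁| · sin C = cos(50.0°)·sin(138.4°) ≈ 0.427, again giving ≈ 64.7°.

≈ -65°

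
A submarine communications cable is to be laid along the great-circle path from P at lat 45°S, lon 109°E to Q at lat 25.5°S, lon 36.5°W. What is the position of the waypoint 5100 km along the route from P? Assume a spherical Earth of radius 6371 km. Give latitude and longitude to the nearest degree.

≈ lat 68°S, lon 28°E

Convert each endpoint to a unit vector on the sphere (x = cos φ cos λ, y = cos φ sin λ, z = sin φ).
The central angle between the endpoints is δ = arccos(p₁·p₂) ≈ 1.794 rad (102.8°). The total great-circle distance is δ·R ≈ 1.794 × 6371 ≈ 11431 km, so the target fraction is f = 5100/11431 ≈ 0.446.
Interpolate at f ≈ 0.446 with slerp weights a = sin((1−f)δ)/sin δ ≈ 0.859, b = sin(fδ)/sin δ ≈ 0.736.
p = a·p₁ + b·p₂ ≈ (0.336, 0.179, -0.925); φ = arcsin(p_z) ≈ -67.60°, λ = atan2(p_y, p_x) ≈ 28.09°.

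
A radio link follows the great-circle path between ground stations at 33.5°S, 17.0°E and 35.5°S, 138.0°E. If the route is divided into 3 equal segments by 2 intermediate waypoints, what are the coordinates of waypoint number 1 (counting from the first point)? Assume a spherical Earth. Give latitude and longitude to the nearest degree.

≈ 51°S, 51°E

Convert each endpoint to a unit vector on the sphere (x = cos φ cos λ, y = cos φ sin λ, z = sin φ).
The central angle between the endpoints is δ = arccos(p₁·p₂) ≈ 1.600 rad (91.7°).
Interpolate at f = 1/3 with slerp weights a = sin((1−f)δ)/sin δ ≈ 0.876, b = sin(fδ)/sin δ ≈ 0.509.
p = a·p₁ + b·p₂ ≈ (0.391, 0.491, -0.779); φ = arcsin(p_z) ≈ -51.15°, λ = atan2(p_y, p_x) ≈ 51.46°.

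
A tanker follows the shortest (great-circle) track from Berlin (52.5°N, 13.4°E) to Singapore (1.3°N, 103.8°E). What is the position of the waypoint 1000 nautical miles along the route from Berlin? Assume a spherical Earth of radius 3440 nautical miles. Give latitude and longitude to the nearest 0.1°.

Convert each endpoint to a unit vector on the sphere (x = cos φ cos λ, y = cos φ sin λ, z = sin φ).
The central angle between the endpoints is δ = arccos(p₁·p₂) ≈ 1.557 rad (89.2°). The total great-circle distance is δ·R ≈ 1.557 × 3440 ≈ 5356 nmi, so the target fraction is f = 1000/5356 ≈ 0.187.
Interpolate at f ≈ 0.187 with slerp weights a = sin((1−f)δ)/sin δ ≈ 0.954, b = sin(fδ)/sin δ ≈ 0.287.
p = a·p₁ + b·p₂ ≈ (0.497, 0.413, 0.763); φ = arcsin(p_z) ≈ 49.77°, λ = atan2(p_y, p_x) ≈ 39.74°.

≈ 49.8°N, 39.7°E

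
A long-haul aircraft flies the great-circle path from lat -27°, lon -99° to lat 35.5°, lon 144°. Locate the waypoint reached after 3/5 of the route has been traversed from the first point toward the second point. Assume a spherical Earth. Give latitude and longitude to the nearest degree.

≈ lat 15°, lon -164°

Write both endpoints as unit vectors p₁, p₂ with components (cos φ cos λ, cos φ sin λ, sin φ).
The central angle between the endpoints is δ = arccos(p₁·p₂) ≈ 2.206 rad (126.4°).
Interpolate at f = 3/5 with slerp weights a = sin((1−f)δ)/sin δ ≈ 0.959, b = sin(fδ)/sin δ ≈ 1.204.
p = a·p₁ + b·p₂ ≈ (-0.927, -0.268, 0.264); φ = arcsin(p_z) ≈ 15.30°, λ = atan2(p_y, p_x) ≈ -163.89°.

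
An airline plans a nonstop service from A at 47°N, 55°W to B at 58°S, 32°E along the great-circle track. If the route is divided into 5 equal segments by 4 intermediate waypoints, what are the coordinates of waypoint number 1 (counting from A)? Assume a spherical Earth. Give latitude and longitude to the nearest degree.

Write both endpoints as unit vectors p₁, p₂ with components (cos φ cos λ, cos φ sin λ, sin φ).
The central angle between the endpoints is δ = arccos(p₁·p₂) ≈ 2.216 rad (127.0°).
Interpolate at f = 1/5 with slerp weights a = sin((1−f)δ)/sin δ ≈ 1.226, b = sin(fδ)/sin δ ≈ 0.537.
p = a·p₁ + b·p₂ ≈ (0.721, -0.534, 0.442); φ = arcsin(p_z) ≈ 26.20°, λ = atan2(p_y, p_x) ≈ -36.55°.

≈ 26°N, 37°W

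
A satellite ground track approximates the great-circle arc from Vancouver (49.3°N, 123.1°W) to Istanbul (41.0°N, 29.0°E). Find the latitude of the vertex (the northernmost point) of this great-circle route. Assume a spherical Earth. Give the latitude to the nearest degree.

≈ 77°N

The great circle lies in the plane with unit normal n̂ = (p₁ × p₂)/|p₁ × p₂|.
Here n̂_z ≈ +0.231; the vertex latitude is φ_max = arccos|n̂_z| ≈ 76.7°.
Check via Clairaut: cos φ_max = |cos φ₁| · sin C = cos(49.3°)·sin(20.7°) ≈ 0.231, again giving ≈ 76.7°.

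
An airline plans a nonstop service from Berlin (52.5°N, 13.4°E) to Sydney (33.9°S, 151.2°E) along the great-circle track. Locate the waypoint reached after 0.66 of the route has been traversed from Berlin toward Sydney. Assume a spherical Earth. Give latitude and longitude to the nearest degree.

≈ (5°N, 119°E)

The haversine formula gives a central angle δ ≈ 2.527 rad (144.8°) between the endpoints.
Interpolate at f = 0.66 with slerp weights a = sin((1−f)δ)/sin δ ≈ 1.313, b = sin(fδ)/sin δ ≈ 1.725.
p = a·p₁ + b·p₂ ≈ (-0.478, 0.875, 0.079); φ = arcsin(p_z) ≈ 4.53°, λ = atan2(p_y, p_x) ≈ 118.62°.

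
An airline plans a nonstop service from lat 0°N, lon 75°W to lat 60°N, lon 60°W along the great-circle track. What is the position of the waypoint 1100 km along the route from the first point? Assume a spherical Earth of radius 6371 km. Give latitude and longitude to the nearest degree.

Convert each endpoint to a unit vector on the sphere (x = cos φ cos λ, y = cos φ sin λ, z = sin φ).
The central angle between the endpoints is δ = arccos(p₁·p₂) ≈ 1.067 rad (61.1°). The total great-circle distance is δ·R ≈ 1.067 × 6371 ≈ 6796 km, so the target fraction is f = 1100/6796 ≈ 0.162.
Interpolate at f ≈ 0.162 with slerp weights a = sin((1−f)δ)/sin δ ≈ 0.890, b = sin(fδ)/sin δ ≈ 0.196.
p = a·p₁ + b·p₂ ≈ (0.279, -0.945, 0.170); φ = arcsin(p_z) ≈ 9.78°, λ = atan2(p_y, p_x) ≈ -73.52°.

≈ lat 10°N, lon 74°W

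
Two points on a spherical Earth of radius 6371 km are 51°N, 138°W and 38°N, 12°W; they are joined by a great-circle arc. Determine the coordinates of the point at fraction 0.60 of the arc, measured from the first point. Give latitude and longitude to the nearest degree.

≈ 61°N, 47°W

Convert each endpoint to a unit vector on the sphere (x = cos φ cos λ, y = cos φ sin λ, z = sin φ).
The central angle between the endpoints is δ = arccos(p₁·p₂) ≈ 1.383 rad (79.2°).
Interpolate at f = 0.60 with slerp weights a = sin((1−f)δ)/sin δ ≈ 0.535, b = sin(fδ)/sin δ ≈ 0.751.
p = a·p₁ + b·p₂ ≈ (0.329, -0.348, 0.878); φ = arcsin(p_z) ≈ 61.39°, λ = atan2(p_y, p_x) ≈ -46.65°.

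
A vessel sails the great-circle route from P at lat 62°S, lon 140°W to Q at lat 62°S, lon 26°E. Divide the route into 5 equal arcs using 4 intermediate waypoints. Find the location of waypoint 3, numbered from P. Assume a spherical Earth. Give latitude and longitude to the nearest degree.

≈ lat 83°S, lon 1°W

Convert each endpoint to a unit vector on the sphere (x = cos φ cos λ, y = cos φ sin λ, z = sin φ).
The central angle between the endpoints is δ = arccos(p₁·p₂) ≈ 0.969 rad (55.5°).
Interpolate at f = 3/5 with slerp weights a = sin((1−f)δ)/sin δ ≈ 0.459, b = sin(fδ)/sin δ ≈ 0.666.
p = a·p₁ + b·p₂ ≈ (0.116, -0.001, -0.993); φ = arcsin(p_z) ≈ -83.32°, λ = atan2(p_y, p_x) ≈ -0.62°.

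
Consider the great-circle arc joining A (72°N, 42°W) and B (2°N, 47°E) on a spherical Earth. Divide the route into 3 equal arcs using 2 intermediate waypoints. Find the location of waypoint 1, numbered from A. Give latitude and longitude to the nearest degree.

≈ (56°N, 19°E)

Convert each endpoint to a unit vector on the sphere (x = cos φ cos λ, y = cos φ sin λ, z = sin φ).
The central angle between the endpoints is δ = arccos(p₁·p₂) ≈ 1.532 rad (87.8°).
Interpolate at f = 1/3 with slerp weights a = sin((1−f)δ)/sin δ ≈ 0.854, b = sin(fδ)/sin δ ≈ 0.489.
p = a·p₁ + b·p₂ ≈ (0.529, 0.181, 0.829); φ = arcsin(p_z) ≈ 55.98°, λ = atan2(p_y, p_x) ≈ 18.88°.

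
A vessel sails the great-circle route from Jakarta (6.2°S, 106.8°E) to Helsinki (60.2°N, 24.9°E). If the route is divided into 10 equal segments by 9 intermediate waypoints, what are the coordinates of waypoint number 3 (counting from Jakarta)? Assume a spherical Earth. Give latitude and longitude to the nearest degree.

Convert each endpoint to a unit vector on the sphere (x = cos φ cos λ, y = cos φ sin λ, z = sin φ).
The central angle between the endpoints is δ = arccos(p₁·p₂) ≈ 1.595 rad (91.4°).
Interpolate at f = 3/10 with slerp weights a = sin((1−f)δ)/sin δ ≈ 0.899, b = sin(fδ)/sin δ ≈ 0.461.
p = a·p₁ + b·p₂ ≈ (-0.051, 0.952, 0.303); φ = arcsin(p_z) ≈ 17.61°, λ = atan2(p_y, p_x) ≈ 93.05°.

≈ 18°N, 93°E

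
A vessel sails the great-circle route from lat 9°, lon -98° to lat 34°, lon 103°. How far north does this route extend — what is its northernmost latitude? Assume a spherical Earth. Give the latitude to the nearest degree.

The great circle lies in the plane with unit normal n̂ = (p₁ × p₂)/|p₁ × p₂|.
Here n̂_z ≈ -0.399; the vertex latitude is φ_max = arccos|n̂_z| ≈ 66.5°.
Check via Clairaut: cos φ_max = |cos φ₁| · sin C = cos(9.0°)·sin(23.8°) ≈ 0.399, again giving ≈ 66.5°.

≈ 67°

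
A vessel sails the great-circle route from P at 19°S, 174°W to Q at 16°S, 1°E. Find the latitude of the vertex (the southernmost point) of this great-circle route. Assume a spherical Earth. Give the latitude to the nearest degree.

≈ 82°S

The great circle lies in the plane with unit normal n̂ = (p₁ × p₂)/|p₁ × p₂|.
Here n̂_z ≈ +0.137; the vertex latitude is φ_max = arccos|n̂_z| ≈ 82.1°.
Check via Clairaut: cos φ_max = |cos φ₁| · sin C = cos(19.0°)·sin(171.7°) ≈ 0.137, again giving ≈ 82.1°.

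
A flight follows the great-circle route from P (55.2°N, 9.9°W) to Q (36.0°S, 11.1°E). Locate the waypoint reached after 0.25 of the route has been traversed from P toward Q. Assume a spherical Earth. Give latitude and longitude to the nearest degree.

From cos δ = sin φ₁ sin φ₂ + cos φ₁ cos φ₂ cos Δλ, the central angle is δ ≈ 1.622 rad (93.0°).
Interpolate at f = 0.25 with slerp weights a = sin((1−f)δ)/sin δ ≈ 0.939, b = sin(fδ)/sin δ ≈ 0.395.
p = a·p₁ + b·p₂ ≈ (0.842, -0.031, 0.539); φ = arcsin(p_z) ≈ 32.62°, λ = atan2(p_y, p_x) ≈ -2.08°.

≈ (33°N, 2°W)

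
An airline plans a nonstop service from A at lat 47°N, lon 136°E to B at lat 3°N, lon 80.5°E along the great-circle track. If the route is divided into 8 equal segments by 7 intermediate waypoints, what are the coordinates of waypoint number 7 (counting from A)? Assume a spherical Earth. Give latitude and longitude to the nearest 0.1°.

≈ lat 9.3°N, lon 85.6°E

Convert each endpoint to a unit vector on the sphere (x = cos φ cos λ, y = cos φ sin λ, z = sin φ).
The central angle between the endpoints is δ = arccos(p₁·p₂) ≈ 1.133 rad (64.9°).
Interpolate at f = 7/8 with slerp weights a = sin((1−f)δ)/sin δ ≈ 0.156, b = sin(fδ)/sin δ ≈ 0.924.
p = a·p₁ + b·p₂ ≈ (0.076, 0.984, 0.162); φ = arcsin(p_z) ≈ 9.34°, λ = atan2(p_y, p_x) ≈ 85.59°.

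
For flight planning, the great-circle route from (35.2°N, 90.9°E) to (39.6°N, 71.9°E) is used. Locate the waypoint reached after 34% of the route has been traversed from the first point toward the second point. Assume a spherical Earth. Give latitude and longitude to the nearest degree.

The haversine formula gives a central angle δ ≈ 0.274 rad (15.7°) between the endpoints.
Interpolate at f = 0.34 with slerp weights a = sin((1−f)δ)/sin δ ≈ 0.665, b = sin(fδ)/sin δ ≈ 0.344.
p = a·p₁ + b·p₂ ≈ (0.074, 0.795, 0.602); φ = arcsin(p_z) ≈ 37.03°, λ = atan2(p_y, p_x) ≈ 84.70°.

≈ (37°N, 85°E)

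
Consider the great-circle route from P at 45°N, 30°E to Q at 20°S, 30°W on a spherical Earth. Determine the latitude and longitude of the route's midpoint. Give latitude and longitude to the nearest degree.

Write both endpoints as unit vectors p₁, p₂ with components (cos φ cos λ, cos φ sin λ, sin φ).
The central angle between the endpoints is δ = arccos(p₁·p₂) ≈ 1.480 rad (84.8°).
Interpolate at f = 1/2 with slerp weights a = sin((1−f)δ)/sin δ ≈ 0.677, b = sin(fδ)/sin δ ≈ 0.677.
p = a·p₁ + b·p₂ ≈ (0.966, -0.079, 0.247); φ = arcsin(p_z) ≈ 14.31°, λ = atan2(p_y, p_x) ≈ -4.66°.

≈ 14°N, 5°W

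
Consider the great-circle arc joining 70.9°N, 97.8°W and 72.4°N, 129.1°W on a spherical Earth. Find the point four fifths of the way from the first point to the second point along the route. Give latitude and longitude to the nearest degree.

≈ 73°N, 123°W

Convert each endpoint to a unit vector on the sphere (x = cos φ cos λ, y = cos φ sin λ, z = sin φ).
The central angle between the endpoints is δ = arccos(p₁·p₂) ≈ 0.172 rad (9.9°).
Interpolate at f = 4/5 with slerp weights a = sin((1−f)δ)/sin δ ≈ 0.201, b = sin(fδ)/sin δ ≈ 0.801.
p = a·p₁ + b·p₂ ≈ (-0.162, -0.253, 0.954); φ = arcsin(p_z) ≈ 72.51°, λ = atan2(p_y, p_x) ≈ -122.57°.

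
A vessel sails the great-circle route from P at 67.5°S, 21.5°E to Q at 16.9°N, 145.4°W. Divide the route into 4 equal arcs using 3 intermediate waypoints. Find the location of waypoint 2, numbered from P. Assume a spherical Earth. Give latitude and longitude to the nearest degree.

Convert each endpoint to a unit vector on the sphere (x = cos φ cos λ, y = cos φ sin λ, z = sin φ).
The central angle between the endpoints is δ = arccos(p₁·p₂) ≈ 2.246 rad (128.7°).
Interpolate at f = 2/4 with slerp weights a = sin((1−f)δ)/sin δ ≈ 1.155, b = sin(fδ)/sin δ ≈ 1.155.
p = a·p₁ + b·p₂ ≈ (-0.498, -0.466, -0.731); φ = arcsin(p_z) ≈ -47.00°, λ = atan2(p_y, p_x) ≈ -136.95°.

≈ 47°S, 137°W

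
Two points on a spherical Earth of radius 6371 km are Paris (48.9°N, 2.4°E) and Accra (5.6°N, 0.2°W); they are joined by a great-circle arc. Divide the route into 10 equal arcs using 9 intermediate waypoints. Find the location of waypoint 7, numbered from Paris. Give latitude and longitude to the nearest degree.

From cos δ = sin φ₁ sin φ₂ + cos φ₁ cos φ₂ cos Δλ, the central angle is δ ≈ 0.757 rad (43.4°).
Interpolate at f = 7/10 with slerp weights a = sin((1−f)δ)/sin δ ≈ 0.328, b = sin(fδ)/sin δ ≈ 0.736.
p = a·p₁ + b·p₂ ≈ (0.948, 0.006, 0.319); φ = arcsin(p_z) ≈ 18.59°, λ = atan2(p_y, p_x) ≈ 0.39°.

≈ (19°N, 0°E)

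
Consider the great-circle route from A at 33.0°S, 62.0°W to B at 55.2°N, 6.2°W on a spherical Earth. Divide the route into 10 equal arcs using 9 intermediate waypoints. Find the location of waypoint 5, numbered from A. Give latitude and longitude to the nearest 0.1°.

≈ 12.5°N, 39.8°W

Convert each endpoint to a unit vector on the sphere (x = cos φ cos λ, y = cos φ sin λ, z = sin φ).
The central angle between the endpoints is δ = arccos(p₁·p₂) ≈ 1.750 rad (100.3°).
Interpolate at f = 5/10 with slerp weights a = sin((1−f)δ)/sin δ ≈ 0.780, b = sin(fδ)/sin δ ≈ 0.780.
p = a·p₁ + b·p₂ ≈ (0.750, -0.626, 0.216); φ = arcsin(p_z) ≈ 12.46°, λ = atan2(p_y, p_x) ≈ -39.85°.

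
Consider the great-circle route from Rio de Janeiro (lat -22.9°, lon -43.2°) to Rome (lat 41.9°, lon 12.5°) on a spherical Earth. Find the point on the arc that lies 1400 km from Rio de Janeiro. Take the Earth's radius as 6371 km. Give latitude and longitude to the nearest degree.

The haversine formula gives a central angle δ ≈ 1.444 rad (82.7°) between the endpoints. The total great-circle distance is δ·R ≈ 1.444 × 6371 ≈ 9199 km, so the target fraction is f = 1400/9199 ≈ 0.152.
Interpolate at f ≈ 0.152 with slerp weights a = sin((1−f)δ)/sin δ ≈ 0.948, b = sin(fδ)/sin δ ≈ 0.220.
p = a·p₁ + b·p₂ ≈ (0.796, -0.562, -0.222); φ = arcsin(p_z) ≈ -12.84°, λ = atan2(p_y, p_x) ≈ -35.23°.

≈ lat -13°, lon -35°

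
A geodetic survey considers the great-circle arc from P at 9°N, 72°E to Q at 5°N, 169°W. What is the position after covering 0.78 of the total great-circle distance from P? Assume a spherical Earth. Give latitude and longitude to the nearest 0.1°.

From cos δ = sin φ₁ sin φ₂ + cos φ₁ cos φ₂ cos Δλ, the central angle is δ ≈ 2.053 rad (117.6°).
Interpolate at f = 0.78 with slerp weights a = sin((1−f)δ)/sin δ ≈ 0.492, b = sin(fδ)/sin δ ≈ 1.128.
p = a·p₁ + b·p₂ ≈ (-0.953, 0.248, 0.175); φ = arcsin(p_z) ≈ 10.10°, λ = atan2(p_y, p_x) ≈ 165.40°.

≈ 10.1°N, 165.4°E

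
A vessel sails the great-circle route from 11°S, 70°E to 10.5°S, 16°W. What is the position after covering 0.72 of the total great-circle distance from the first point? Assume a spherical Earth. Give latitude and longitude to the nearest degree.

≈ 14°S, 8°E

From cos δ = sin φ₁ sin φ₂ + cos φ₁ cos φ₂ cos Δλ, the central angle is δ ≈ 1.469 rad (84.1°).
Interpolate at f = 0.72 with slerp weights a = sin((1−f)δ)/sin δ ≈ 0.402, b = sin(fδ)/sin δ ≈ 0.876.
p = a·p₁ + b·p₂ ≈ (0.963, 0.133, -0.236); φ = arcsin(p_z) ≈ -13.66°, λ = atan2(p_y, p_x) ≈ 7.89°.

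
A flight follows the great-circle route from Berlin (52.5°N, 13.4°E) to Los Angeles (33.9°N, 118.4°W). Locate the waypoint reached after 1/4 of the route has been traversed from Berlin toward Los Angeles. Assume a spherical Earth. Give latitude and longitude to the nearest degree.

Write both endpoints as unit vectors p₁, p₂ with components (cos φ cos λ, cos φ sin λ, sin φ).
The central angle between the endpoints is δ = arccos(p₁·p₂) ≈ 1.465 rad (83.9°).
Interpolate at f = 1/4 with slerp weights a = sin((1−f)δ)/sin δ ≈ 0.896, b = sin(fδ)/sin δ ≈ 0.360.
p = a·p₁ + b·p₂ ≈ (0.388, -0.137, 0.911); φ = arcsin(p_z) ≈ 65.70°, λ = atan2(p_y, p_x) ≈ -19.38°.

≈ 66°N, 19°W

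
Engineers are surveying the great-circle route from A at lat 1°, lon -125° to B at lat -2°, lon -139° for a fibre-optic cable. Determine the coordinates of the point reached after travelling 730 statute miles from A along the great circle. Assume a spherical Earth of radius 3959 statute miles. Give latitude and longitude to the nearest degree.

Convert each endpoint to a unit vector on the sphere (x = cos φ cos λ, y = cos φ sin λ, z = sin φ).
The central angle between the endpoints is δ = arccos(p₁·p₂) ≈ 0.250 rad (14.3°). The total great-circle distance is δ·R ≈ 0.250 × 3959 ≈ 989 mi, so the target fraction is f = 730/989 ≈ 0.738.
Interpolate at f ≈ 0.738 with slerp weights a = sin((1−f)δ)/sin δ ≈ 0.265, b = sin(fδ)/sin δ ≈ 0.741.
p = a·p₁ + b·p₂ ≈ (-0.711, -0.703, -0.021); φ = arcsin(p_z) ≈ -1.22°, λ = atan2(p_y, p_x) ≈ -135.33°.

≈ lat -1°, lon -135°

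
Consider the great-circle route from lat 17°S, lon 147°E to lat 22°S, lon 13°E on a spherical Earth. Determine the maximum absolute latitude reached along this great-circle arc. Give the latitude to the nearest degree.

≈ 42°S

The great circle lies in the plane with unit normal n̂ = (p₁ × p₂)/|p₁ × p₂|.
Here n̂_z ≈ -0.740; the vertex latitude is φ_max = arccos|n̂_z| ≈ 42.3°.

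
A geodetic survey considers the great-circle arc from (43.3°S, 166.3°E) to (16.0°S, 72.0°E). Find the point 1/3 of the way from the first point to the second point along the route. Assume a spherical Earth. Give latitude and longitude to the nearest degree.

≈ (44°S, 128°E)

The haversine formula gives a central angle δ ≈ 1.434 rad (82.1°) between the endpoints.
Interpolate at f = 1/3 with slerp weights a = sin((1−f)δ)/sin δ ≈ 0.825, b = sin(fδ)/sin δ ≈ 0.464.
p = a·p₁ + b·p₂ ≈ (-0.445, 0.567, -0.693); φ = arcsin(p_z) ≈ -43.90°, λ = atan2(p_y, p_x) ≈ 128.15°.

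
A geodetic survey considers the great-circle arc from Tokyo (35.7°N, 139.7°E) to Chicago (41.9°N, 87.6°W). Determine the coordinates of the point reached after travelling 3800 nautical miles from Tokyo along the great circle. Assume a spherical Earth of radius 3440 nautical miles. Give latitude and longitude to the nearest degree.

The haversine formula gives a central angle δ ≈ 1.591 rad (91.2°) between the endpoints. The total great-circle distance is δ·R ≈ 1.591 × 3440 ≈ 5473 nmi, so the target fraction is f = 3800/5473 ≈ 0.694.
Interpolate at f ≈ 0.694 with slerp weights a = sin((1−f)δ)/sin δ ≈ 0.467, b = sin(fδ)/sin δ ≈ 0.893.
p = a·p₁ + b·p₂ ≈ (-0.262, -0.419, 0.870); φ = arcsin(p_z) ≈ 60.40°, λ = atan2(p_y, p_x) ≈ -121.99°.

≈ (60°N, 122°W)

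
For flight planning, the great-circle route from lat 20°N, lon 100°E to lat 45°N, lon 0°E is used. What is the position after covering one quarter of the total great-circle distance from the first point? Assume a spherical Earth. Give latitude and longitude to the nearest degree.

From cos δ = sin φ₁ sin φ₂ + cos φ₁ cos φ₂ cos Δλ, the central angle is δ ≈ 1.444 rad (82.7°).
Interpolate at f = 1/4 with slerp weights a = sin((1−f)δ)/sin δ ≈ 0.891, b = sin(fδ)/sin δ ≈ 0.356.
p = a·p₁ + b·p₂ ≈ (0.106, 0.824, 0.556); φ = arcsin(p_z) ≈ 33.80°, λ = atan2(p_y, p_x) ≈ 82.64°.

≈ lat 34°N, lon 83°E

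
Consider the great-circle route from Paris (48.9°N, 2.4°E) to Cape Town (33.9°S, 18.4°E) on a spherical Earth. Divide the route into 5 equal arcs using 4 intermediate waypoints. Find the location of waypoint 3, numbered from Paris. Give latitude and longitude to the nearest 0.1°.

Write both endpoints as unit vectors p₁, p₂ with components (cos φ cos λ, cos φ sin λ, sin φ).
The central angle between the endpoints is δ = arccos(p₁·p₂) ≈ 1.466 rad (84.0°).
Interpolate at f = 3/5 with slerp weights a = sin((1−f)δ)/sin δ ≈ 0.557, b = sin(fδ)/sin δ ≈ 0.775.
p = a·p₁ + b·p₂ ≈ (0.976, 0.218, -0.013); φ = arcsin(p_z) ≈ -0.73°, λ = atan2(p_y, p_x) ≈ 12.61°.

≈ 0.7°S, 12.6°E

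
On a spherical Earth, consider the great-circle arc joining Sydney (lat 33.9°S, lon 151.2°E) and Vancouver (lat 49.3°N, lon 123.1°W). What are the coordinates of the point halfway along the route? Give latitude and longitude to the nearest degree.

Convert each endpoint to a unit vector on the sphere (x = cos φ cos λ, y = cos φ sin λ, z = sin φ).
The central angle between the endpoints is δ = arccos(p₁·p₂) ≈ 1.963 rad (112.5°).
Interpolate at f = 1/2 with slerp weights a = sin((1−f)δ)/sin δ ≈ 0.900, b = sin(fδ)/sin δ ≈ 0.900.
p = a·p₁ + b·p₂ ≈ (-0.975, -0.132, 0.180); φ = arcsin(p_z) ≈ 10.39°, λ = atan2(p_y, p_x) ≈ -172.30°.

≈ lat 10°N, lon 172°W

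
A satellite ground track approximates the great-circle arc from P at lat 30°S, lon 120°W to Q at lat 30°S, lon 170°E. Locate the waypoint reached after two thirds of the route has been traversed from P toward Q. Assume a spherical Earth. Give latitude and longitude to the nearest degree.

≈ lat 35°S, lon 167°W

Write both endpoints as unit vectors p₁, p₂ with components (cos φ cos λ, cos φ sin λ, sin φ).
The central angle between the endpoints is δ = arccos(p₁·p₂) ≈ 1.040 rad (59.6°).
Interpolate at f = 2/3 with slerp weights a = sin((1−f)δ)/sin δ ≈ 0.394, b = sin(fδ)/sin δ ≈ 0.741.
p = a·p₁ + b·p₂ ≈ (-0.803, -0.184, -0.567); φ = arcsin(p_z) ≈ -34.57°, λ = atan2(p_y, p_x) ≈ -167.09°.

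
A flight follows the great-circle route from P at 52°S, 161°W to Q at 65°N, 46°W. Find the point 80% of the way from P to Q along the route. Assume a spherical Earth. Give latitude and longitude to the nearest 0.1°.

Write both endpoints as unit vectors p₁, p₂ with components (cos φ cos λ, cos φ sin λ, sin φ).
The central angle between the endpoints is δ = arccos(p₁·p₂) ≈ 2.539 rad (145.5°).
Interpolate at f = 0.80 with slerp weights a = sin((1−f)δ)/sin δ ≈ 0.859, b = sin(fδ)/sin δ ≈ 1.581.
p = a·p₁ + b·p₂ ≈ (-0.036, -0.653, 0.757); φ = arcsin(p_z) ≈ 49.17°, λ = atan2(p_y, p_x) ≈ -93.12°.

≈ 49.2°N, 93.1°W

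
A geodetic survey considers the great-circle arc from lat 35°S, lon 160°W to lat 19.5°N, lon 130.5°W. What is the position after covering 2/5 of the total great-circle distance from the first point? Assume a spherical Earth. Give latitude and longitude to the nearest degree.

Write both endpoints as unit vectors p₁, p₂ with components (cos φ cos λ, cos φ sin λ, sin φ).
The central angle between the endpoints is δ = arccos(p₁·p₂) ≈ 1.069 rad (61.3°).
Interpolate at f = 2/5 with slerp weights a = sin((1−f)δ)/sin δ ≈ 0.683, b = sin(fδ)/sin δ ≈ 0.473.
p = a·p₁ + b·p₂ ≈ (-0.815, -0.530, -0.234); φ = arcsin(p_z) ≈ -13.51°, λ = atan2(p_y, p_x) ≈ -146.95°.

≈ lat 14°S, lon 147°W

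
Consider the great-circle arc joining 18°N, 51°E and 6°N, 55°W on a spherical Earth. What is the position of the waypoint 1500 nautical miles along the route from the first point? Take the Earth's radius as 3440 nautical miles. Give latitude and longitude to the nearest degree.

Write both endpoints as unit vectors p₁, p₂ with components (cos φ cos λ, cos φ sin λ, sin φ).
The central angle between the endpoints is δ = arccos(p₁·p₂) ≈ 1.801 rad (103.2°). The total great-circle distance is δ·R ≈ 1.801 × 3440 ≈ 6196 nmi, so the target fraction is f = 1500/6196 ≈ 0.242.
Interpolate at f ≈ 0.242 with slerp weights a = sin((1−f)δ)/sin δ ≈ 1.006, b = sin(fδ)/sin δ ≈ 0.434.
p = a·p₁ + b·p₂ ≈ (0.849, 0.390, 0.356); φ = arcsin(p_z) ≈ 20.86°, λ = atan2(p_y, p_x) ≈ 24.65°.

≈ 21°N, 25°E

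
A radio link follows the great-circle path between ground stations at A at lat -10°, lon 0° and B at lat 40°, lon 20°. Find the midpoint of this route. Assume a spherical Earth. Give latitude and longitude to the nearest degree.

From cos δ = sin φ₁ sin φ₂ + cos φ₁ cos φ₂ cos Δλ, the central angle is δ ≈ 0.931 rad (53.3°).
Interpolate at f = 1/2 with slerp weights a = sin((1−f)δ)/sin δ ≈ 0.559, b = sin(fδ)/sin δ ≈ 0.559.
p = a·p₁ + b·p₂ ≈ (0.954, 0.147, 0.262); φ = arcsin(p_z) ≈ 15.22°, λ = atan2(p_y, p_x) ≈ 8.74°.

≈ lat 15°, lon 9°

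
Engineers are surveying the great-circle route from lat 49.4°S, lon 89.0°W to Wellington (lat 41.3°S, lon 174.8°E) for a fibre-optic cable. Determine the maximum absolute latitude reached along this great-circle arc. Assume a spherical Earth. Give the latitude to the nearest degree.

≈ 57°S

The great circle lies in the plane with unit normal n̂ = (p₁ × p₂)/|p₁ × p₂|.
Here n̂_z ≈ -0.544; the vertex latitude is φ_max = arccos|n̂_z| ≈ 57.1°.
Check via Clairaut: cos φ_max = |cos φ₁| · sin C = cos(49.4°)·sin(123.3°) ≈ 0.544, again giving ≈ 57.1°.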